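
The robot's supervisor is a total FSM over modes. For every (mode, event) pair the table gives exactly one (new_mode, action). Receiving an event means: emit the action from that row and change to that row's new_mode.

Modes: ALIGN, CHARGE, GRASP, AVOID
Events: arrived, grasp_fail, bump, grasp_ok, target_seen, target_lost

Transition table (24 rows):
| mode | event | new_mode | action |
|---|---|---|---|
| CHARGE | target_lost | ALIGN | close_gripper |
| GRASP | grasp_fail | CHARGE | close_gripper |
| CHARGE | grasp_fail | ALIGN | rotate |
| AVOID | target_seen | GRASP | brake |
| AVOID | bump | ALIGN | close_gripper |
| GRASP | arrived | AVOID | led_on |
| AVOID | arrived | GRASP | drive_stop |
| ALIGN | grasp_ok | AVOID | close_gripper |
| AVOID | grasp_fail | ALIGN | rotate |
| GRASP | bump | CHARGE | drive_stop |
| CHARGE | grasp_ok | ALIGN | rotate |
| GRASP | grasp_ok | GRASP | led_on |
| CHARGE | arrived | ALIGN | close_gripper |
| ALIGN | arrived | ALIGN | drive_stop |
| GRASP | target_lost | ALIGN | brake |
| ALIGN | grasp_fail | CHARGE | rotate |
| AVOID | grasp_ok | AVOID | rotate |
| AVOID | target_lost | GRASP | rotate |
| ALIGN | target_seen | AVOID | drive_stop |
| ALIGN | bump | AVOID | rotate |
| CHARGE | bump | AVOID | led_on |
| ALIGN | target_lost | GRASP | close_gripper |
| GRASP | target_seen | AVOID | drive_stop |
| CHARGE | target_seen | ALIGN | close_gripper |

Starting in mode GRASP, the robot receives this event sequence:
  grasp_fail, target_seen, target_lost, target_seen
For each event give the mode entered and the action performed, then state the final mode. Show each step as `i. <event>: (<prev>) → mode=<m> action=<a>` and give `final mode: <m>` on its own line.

1. grasp_fail: (GRASP) → mode=CHARGE action=close_gripper
2. target_seen: (CHARGE) → mode=ALIGN action=close_gripper
3. target_lost: (ALIGN) → mode=GRASP action=close_gripper
4. target_seen: (GRASP) → mode=AVOID action=drive_stop

final mode: AVOID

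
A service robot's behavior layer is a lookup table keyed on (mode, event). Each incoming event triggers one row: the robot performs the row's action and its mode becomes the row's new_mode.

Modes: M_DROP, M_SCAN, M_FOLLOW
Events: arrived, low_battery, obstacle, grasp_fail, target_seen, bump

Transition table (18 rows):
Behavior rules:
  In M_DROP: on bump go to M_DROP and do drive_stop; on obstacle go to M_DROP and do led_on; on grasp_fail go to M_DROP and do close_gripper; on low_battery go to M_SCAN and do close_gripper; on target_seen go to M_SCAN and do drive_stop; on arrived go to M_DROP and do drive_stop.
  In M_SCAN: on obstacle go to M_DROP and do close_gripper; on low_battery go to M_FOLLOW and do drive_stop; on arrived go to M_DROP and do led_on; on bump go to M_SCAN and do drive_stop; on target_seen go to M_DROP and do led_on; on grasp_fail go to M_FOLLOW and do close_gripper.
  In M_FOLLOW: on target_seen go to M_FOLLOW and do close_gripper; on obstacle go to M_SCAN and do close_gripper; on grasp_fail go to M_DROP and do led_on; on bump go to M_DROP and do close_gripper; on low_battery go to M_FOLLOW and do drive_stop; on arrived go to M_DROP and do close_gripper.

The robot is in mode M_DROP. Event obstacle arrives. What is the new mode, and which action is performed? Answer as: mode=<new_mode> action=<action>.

mode=M_DROP action=led_on

current mode = M_DROP; filter table to that mode:
  (M_DROP, bump) → (M_DROP, drive_stop)
  (M_DROP, obstacle) → (M_DROP, led_on)  ← event matches
  (M_DROP, grasp_fail) → (M_DROP, close_gripper)
  (M_DROP, low_battery) → (M_SCAN, close_gripper)
  (M_DROP, target_seen) → (M_SCAN, drive_stop)
  (M_DROP, arrived) → (M_DROP, drive_stop)
event = obstacle selects (M_DROP, led_on)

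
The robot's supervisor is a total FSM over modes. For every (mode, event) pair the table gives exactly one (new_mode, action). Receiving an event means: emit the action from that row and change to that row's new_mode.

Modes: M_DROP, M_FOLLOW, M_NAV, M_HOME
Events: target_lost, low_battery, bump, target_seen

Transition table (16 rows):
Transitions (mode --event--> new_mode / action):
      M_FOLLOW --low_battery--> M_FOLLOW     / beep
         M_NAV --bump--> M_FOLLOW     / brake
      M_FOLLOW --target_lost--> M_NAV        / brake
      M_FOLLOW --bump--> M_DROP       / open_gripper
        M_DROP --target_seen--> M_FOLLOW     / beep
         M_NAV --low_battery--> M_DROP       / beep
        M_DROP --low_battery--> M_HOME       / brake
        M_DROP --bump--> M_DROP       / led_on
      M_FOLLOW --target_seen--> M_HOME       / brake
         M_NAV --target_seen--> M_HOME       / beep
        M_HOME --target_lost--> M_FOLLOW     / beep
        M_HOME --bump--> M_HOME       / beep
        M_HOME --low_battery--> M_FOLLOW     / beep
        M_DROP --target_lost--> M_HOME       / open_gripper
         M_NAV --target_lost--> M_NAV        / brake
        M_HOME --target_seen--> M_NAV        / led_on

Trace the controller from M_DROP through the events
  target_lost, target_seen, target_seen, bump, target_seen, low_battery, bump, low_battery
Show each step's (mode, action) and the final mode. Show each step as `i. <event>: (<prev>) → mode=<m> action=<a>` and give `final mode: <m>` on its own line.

1. target_lost: (M_DROP) → mode=M_HOME action=open_gripper
2. target_seen: (M_HOME) → mode=M_NAV action=led_on
3. target_seen: (M_NAV) → mode=M_HOME action=beep
4. bump: (M_HOME) → mode=M_HOME action=beep
5. target_seen: (M_HOME) → mode=M_NAV action=led_on
6. low_battery: (M_NAV) → mode=M_DROP action=beep
7. bump: (M_DROP) → mode=M_DROP action=led_on
8. low_battery: (M_DROP) → mode=M_HOME action=brake

final mode: M_HOME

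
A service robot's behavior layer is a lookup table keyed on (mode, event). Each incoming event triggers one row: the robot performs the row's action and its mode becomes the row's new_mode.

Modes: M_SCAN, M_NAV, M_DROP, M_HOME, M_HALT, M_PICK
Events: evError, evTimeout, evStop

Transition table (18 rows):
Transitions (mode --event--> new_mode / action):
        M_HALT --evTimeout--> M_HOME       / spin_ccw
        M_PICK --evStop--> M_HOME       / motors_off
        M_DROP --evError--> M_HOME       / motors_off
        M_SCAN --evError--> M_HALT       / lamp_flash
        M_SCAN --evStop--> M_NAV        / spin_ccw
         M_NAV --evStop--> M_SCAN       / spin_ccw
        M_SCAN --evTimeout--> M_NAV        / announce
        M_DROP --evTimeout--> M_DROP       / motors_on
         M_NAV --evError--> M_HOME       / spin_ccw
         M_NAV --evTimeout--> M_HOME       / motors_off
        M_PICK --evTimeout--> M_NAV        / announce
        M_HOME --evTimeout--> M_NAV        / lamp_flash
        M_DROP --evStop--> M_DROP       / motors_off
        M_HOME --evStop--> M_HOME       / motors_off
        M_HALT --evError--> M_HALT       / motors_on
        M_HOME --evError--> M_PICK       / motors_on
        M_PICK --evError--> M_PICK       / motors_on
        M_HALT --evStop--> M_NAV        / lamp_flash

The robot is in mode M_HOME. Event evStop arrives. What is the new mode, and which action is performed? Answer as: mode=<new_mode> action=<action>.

mode=M_HOME action=motors_off

current mode = M_HOME; filter table to that mode:
  (M_HOME, evTimeout) → (M_NAV, lamp_flash)
  (M_HOME, evStop) → (M_HOME, motors_off)  ← event matches
  (M_HOME, evError) → (M_PICK, motors_on)
event = evStop selects (M_HOME, motors_off)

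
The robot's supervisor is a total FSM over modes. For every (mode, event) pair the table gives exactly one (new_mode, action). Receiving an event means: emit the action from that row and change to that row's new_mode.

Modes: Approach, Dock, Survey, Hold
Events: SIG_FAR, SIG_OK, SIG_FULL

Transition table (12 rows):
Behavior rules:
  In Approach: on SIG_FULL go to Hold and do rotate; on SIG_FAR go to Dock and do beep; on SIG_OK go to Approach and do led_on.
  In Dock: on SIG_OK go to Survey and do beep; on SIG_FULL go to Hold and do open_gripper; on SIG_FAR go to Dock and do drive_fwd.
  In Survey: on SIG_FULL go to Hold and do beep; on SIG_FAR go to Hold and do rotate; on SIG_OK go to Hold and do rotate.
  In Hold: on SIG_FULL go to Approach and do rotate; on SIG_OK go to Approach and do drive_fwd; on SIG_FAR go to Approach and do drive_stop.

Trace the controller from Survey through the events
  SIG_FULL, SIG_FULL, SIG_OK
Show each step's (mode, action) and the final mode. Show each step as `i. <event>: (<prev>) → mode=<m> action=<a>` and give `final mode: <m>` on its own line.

final mode: Approach

1. SIG_FULL: (Survey) → mode=Hold action=beep
2. SIG_FULL: (Hold) → mode=Approach action=rotate
3. SIG_OK: (Approach) → mode=Approach action=led_on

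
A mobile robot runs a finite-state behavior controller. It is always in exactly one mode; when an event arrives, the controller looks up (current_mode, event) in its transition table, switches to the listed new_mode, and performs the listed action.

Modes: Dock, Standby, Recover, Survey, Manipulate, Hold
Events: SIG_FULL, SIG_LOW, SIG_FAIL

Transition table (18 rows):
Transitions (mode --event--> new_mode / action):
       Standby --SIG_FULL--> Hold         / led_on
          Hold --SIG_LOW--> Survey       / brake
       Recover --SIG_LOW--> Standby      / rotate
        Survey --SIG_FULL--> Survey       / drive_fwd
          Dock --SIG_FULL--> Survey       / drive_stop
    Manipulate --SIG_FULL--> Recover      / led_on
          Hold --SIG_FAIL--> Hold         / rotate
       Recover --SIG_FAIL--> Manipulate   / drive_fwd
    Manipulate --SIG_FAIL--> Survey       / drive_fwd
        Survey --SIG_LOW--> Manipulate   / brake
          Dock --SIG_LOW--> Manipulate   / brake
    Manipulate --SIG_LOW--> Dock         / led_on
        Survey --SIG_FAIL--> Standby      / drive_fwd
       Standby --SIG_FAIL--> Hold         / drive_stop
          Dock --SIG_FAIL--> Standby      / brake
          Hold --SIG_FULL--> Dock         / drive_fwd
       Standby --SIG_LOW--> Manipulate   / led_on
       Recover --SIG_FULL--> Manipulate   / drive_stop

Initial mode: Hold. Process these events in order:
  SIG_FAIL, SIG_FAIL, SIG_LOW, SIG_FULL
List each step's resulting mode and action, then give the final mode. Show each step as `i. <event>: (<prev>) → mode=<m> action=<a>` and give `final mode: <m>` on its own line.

1. SIG_FAIL: (Hold) → mode=Hold action=rotate
2. SIG_FAIL: (Hold) → mode=Hold action=rotate
3. SIG_LOW: (Hold) → mode=Survey action=brake
4. SIG_FULL: (Survey) → mode=Survey action=drive_fwd

final mode: Survey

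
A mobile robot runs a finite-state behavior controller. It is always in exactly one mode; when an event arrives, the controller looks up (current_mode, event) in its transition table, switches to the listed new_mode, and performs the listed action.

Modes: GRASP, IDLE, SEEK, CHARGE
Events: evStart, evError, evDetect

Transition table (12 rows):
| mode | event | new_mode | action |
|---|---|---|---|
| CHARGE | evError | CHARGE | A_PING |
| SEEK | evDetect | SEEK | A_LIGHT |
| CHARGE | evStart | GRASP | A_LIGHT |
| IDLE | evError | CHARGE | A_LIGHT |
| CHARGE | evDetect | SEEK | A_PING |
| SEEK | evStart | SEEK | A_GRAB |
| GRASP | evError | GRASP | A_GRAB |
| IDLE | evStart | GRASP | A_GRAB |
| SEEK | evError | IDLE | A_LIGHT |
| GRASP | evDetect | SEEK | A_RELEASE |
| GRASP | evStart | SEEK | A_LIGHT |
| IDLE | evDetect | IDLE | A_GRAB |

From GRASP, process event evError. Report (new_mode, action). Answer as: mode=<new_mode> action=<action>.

current mode = GRASP; filter table to that mode:
  (GRASP, evError) → (GRASP, A_GRAB)  ← event matches
  (GRASP, evDetect) → (SEEK, A_RELEASE)
  (GRASP, evStart) → (SEEK, A_LIGHT)
event = evError selects (GRASP, A_GRAB)

mode=GRASP action=A_GRAB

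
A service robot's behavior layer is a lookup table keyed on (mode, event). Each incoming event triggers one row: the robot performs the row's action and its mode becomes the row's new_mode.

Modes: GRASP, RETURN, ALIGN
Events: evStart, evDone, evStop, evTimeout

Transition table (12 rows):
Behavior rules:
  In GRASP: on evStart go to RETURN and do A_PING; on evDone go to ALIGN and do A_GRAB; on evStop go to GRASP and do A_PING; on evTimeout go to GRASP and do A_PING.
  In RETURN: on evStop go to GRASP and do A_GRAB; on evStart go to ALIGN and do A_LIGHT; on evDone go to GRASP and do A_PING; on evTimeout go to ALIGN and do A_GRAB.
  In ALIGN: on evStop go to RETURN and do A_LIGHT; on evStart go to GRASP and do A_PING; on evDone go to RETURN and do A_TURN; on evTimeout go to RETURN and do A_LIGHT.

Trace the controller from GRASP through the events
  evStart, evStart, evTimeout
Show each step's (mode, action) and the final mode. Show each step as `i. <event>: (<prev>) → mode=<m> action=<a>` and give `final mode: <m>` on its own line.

final mode: RETURN

1. evStart: (GRASP) → mode=RETURN action=A_PING
2. evStart: (RETURN) → mode=ALIGN action=A_LIGHT
3. evTimeout: (ALIGN) → mode=RETURN action=A_LIGHT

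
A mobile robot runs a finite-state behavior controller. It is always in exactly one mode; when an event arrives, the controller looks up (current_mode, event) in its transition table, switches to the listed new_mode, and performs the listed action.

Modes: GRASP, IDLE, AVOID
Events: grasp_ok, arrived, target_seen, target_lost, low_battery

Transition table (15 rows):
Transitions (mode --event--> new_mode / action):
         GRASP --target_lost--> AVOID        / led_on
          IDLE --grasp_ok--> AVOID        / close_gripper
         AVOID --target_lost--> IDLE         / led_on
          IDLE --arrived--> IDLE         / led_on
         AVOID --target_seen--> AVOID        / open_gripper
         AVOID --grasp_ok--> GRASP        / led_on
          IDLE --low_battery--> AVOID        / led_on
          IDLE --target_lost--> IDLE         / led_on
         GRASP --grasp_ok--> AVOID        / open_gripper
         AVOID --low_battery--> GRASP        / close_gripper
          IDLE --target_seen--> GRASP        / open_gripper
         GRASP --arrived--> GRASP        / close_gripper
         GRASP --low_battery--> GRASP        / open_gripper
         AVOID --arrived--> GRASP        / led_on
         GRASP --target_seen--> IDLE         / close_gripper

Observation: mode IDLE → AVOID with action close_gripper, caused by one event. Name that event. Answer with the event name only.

try grasp_ok: (IDLE, grasp_ok) → (AVOID, close_gripper)  ← matches
try arrived: (IDLE, arrived) → (IDLE, led_on)
try target_seen: (IDLE, target_seen) → (GRASP, open_gripper)
try target_lost: (IDLE, target_lost) → (IDLE, led_on)
try low_battery: (IDLE, low_battery) → (AVOID, led_on)

grasp_ok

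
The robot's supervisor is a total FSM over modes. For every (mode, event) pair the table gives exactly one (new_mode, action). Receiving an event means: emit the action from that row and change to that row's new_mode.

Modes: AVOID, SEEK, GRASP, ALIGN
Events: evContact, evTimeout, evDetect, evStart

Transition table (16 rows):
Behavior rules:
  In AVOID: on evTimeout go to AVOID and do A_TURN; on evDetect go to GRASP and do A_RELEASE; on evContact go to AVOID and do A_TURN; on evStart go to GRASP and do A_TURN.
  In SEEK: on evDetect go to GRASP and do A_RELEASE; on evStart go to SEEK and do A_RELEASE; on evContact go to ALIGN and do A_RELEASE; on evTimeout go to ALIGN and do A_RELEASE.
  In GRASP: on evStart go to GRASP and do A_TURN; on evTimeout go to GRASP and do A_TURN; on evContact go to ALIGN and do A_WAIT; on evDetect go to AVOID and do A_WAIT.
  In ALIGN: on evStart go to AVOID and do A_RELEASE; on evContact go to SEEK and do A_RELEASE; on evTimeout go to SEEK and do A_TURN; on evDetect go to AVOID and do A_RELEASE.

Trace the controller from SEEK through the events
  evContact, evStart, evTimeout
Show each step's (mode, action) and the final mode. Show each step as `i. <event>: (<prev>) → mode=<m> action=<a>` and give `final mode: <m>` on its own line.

final mode: AVOID

1. evContact: (SEEK) → mode=ALIGN action=A_RELEASE
2. evStart: (ALIGN) → mode=AVOID action=A_RELEASE
3. evTimeout: (AVOID) → mode=AVOID action=A_TURN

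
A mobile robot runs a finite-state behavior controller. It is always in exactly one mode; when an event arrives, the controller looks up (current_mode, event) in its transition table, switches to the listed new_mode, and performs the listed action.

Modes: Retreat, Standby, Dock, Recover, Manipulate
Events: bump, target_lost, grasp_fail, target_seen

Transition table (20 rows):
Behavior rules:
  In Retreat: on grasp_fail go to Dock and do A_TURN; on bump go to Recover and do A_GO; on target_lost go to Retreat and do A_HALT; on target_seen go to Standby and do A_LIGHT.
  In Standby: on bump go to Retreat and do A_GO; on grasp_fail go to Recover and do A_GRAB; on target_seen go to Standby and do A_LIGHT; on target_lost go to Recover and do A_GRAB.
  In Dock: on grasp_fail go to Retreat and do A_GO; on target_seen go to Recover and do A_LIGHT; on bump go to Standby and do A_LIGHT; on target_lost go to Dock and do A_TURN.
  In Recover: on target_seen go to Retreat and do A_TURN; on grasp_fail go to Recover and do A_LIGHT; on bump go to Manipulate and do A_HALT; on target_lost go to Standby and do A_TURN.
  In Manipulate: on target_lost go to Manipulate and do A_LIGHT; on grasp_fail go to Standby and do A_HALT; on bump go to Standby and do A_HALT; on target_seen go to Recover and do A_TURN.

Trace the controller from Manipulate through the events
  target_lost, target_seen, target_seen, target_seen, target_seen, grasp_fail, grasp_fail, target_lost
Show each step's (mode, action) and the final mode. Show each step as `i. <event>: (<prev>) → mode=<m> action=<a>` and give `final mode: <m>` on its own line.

final mode: Standby

1. target_lost: (Manipulate) → mode=Manipulate action=A_LIGHT
2. target_seen: (Manipulate) → mode=Recover action=A_TURN
3. target_seen: (Recover) → mode=Retreat action=A_TURN
4. target_seen: (Retreat) → mode=Standby action=A_LIGHT
5. target_seen: (Standby) → mode=Standby action=A_LIGHT
6. grasp_fail: (Standby) → mode=Recover action=A_GRAB
7. grasp_fail: (Recover) → mode=Recover action=A_LIGHT
8. target_lost: (Recover) → mode=Standby action=A_TURN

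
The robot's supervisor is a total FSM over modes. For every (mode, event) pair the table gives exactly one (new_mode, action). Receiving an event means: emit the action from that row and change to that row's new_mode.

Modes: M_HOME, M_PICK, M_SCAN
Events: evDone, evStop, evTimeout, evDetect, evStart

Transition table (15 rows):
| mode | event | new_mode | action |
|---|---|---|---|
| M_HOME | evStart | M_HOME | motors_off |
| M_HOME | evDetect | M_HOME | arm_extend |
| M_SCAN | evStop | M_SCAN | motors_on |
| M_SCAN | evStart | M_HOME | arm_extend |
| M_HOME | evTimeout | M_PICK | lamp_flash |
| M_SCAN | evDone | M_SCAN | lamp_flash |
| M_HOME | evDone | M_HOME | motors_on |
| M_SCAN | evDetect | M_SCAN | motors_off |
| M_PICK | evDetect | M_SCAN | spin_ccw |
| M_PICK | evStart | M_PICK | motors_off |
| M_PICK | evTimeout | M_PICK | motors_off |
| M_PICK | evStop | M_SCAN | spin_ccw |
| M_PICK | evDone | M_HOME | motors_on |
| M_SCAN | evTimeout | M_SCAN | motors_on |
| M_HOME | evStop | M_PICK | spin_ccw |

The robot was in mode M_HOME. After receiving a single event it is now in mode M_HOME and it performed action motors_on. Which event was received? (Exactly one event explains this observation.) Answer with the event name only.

evDone

try evDone: (M_HOME, evDone) → (M_HOME, motors_on)  ← matches
try evStop: (M_HOME, evStop) → (M_PICK, spin_ccw)
try evTimeout: (M_HOME, evTimeout) → (M_PICK, lamp_flash)
try evDetect: (M_HOME, evDetect) → (M_HOME, arm_extend)
try evStart: (M_HOME, evStart) → (M_HOME, motors_off)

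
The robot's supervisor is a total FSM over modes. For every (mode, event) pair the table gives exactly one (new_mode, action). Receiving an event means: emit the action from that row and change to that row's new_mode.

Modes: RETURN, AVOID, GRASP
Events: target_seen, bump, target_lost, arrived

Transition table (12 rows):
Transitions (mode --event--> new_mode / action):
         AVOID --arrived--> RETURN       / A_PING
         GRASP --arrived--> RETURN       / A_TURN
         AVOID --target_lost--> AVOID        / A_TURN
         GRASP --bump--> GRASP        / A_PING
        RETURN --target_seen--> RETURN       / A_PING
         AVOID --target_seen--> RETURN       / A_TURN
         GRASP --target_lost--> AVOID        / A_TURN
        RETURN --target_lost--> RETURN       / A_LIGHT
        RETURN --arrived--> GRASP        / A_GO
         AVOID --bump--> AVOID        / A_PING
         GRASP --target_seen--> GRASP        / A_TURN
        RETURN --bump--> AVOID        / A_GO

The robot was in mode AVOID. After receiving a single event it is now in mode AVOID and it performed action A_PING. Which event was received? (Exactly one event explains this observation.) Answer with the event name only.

try target_seen: (AVOID, target_seen) → (RETURN, A_TURN)
try bump: (AVOID, bump) → (AVOID, A_PING)  ← matches
try target_lost: (AVOID, target_lost) → (AVOID, A_TURN)
try arrived: (AVOID, arrived) → (RETURN, A_PING)

bump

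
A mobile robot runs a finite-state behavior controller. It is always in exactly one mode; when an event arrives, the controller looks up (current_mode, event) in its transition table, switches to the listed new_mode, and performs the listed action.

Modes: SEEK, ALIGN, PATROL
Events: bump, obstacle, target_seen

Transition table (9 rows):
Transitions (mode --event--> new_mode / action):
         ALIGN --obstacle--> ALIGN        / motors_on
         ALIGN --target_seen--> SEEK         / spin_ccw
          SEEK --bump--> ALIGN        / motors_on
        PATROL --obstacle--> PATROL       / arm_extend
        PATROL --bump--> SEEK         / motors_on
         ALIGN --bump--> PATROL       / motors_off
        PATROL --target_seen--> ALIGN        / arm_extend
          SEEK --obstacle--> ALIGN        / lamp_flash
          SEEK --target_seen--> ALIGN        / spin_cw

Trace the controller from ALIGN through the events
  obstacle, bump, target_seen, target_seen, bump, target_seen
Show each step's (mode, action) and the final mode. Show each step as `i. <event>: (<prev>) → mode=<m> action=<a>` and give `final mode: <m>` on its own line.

1. obstacle: (ALIGN) → mode=ALIGN action=motors_on
2. bump: (ALIGN) → mode=PATROL action=motors_off
3. target_seen: (PATROL) → mode=ALIGN action=arm_extend
4. target_seen: (ALIGN) → mode=SEEK action=spin_ccw
5. bump: (SEEK) → mode=ALIGN action=motors_on
6. target_seen: (ALIGN) → mode=SEEK action=spin_ccw

final mode: SEEK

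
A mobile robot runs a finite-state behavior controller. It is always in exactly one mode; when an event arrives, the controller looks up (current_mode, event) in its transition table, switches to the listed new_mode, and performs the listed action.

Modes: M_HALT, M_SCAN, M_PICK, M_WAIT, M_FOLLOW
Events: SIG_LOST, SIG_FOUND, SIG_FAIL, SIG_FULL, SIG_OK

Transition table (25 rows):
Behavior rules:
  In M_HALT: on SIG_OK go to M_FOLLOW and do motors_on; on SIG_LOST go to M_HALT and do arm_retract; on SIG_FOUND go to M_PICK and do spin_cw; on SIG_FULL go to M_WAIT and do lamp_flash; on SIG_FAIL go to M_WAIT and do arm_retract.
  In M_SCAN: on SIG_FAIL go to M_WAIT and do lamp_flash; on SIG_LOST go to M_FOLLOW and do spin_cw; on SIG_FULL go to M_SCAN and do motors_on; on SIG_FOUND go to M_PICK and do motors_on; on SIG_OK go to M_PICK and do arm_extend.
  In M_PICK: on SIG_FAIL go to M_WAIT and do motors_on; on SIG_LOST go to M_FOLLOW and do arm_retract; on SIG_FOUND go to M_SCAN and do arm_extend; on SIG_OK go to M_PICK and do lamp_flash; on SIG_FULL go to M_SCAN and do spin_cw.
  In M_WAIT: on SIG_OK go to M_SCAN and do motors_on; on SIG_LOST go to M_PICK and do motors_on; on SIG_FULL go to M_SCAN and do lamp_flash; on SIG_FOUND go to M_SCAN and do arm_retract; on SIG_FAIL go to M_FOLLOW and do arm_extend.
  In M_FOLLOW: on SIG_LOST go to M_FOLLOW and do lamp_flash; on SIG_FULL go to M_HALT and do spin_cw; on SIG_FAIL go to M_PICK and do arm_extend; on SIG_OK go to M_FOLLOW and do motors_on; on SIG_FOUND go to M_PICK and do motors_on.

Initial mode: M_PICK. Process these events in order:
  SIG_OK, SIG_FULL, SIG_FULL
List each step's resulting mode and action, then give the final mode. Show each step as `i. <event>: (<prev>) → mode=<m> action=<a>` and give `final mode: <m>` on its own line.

final mode: M_SCAN

1. SIG_OK: (M_PICK) → mode=M_PICK action=lamp_flash
2. SIG_FULL: (M_PICK) → mode=M_SCAN action=spin_cw
3. SIG_FULL: (M_SCAN) → mode=M_SCAN action=motors_on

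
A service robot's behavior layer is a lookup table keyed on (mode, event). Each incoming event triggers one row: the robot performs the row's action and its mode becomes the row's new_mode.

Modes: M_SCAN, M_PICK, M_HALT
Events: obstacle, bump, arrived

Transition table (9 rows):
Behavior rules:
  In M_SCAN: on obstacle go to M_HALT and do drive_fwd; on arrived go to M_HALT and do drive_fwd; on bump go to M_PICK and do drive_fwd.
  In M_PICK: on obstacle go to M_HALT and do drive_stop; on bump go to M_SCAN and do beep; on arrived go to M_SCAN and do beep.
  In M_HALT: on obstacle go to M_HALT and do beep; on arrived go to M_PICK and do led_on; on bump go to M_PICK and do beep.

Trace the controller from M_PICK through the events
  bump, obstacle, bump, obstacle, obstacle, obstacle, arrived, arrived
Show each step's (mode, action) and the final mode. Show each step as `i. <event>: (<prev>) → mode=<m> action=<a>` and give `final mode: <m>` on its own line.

1. bump: (M_PICK) → mode=M_SCAN action=beep
2. obstacle: (M_SCAN) → mode=M_HALT action=drive_fwd
3. bump: (M_HALT) → mode=M_PICK action=beep
4. obstacle: (M_PICK) → mode=M_HALT action=drive_stop
5. obstacle: (M_HALT) → mode=M_HALT action=beep
6. obstacle: (M_HALT) → mode=M_HALT action=beep
7. arrived: (M_HALT) → mode=M_PICK action=led_on
8. arrived: (M_PICK) → mode=M_SCAN action=beep

final mode: M_SCAN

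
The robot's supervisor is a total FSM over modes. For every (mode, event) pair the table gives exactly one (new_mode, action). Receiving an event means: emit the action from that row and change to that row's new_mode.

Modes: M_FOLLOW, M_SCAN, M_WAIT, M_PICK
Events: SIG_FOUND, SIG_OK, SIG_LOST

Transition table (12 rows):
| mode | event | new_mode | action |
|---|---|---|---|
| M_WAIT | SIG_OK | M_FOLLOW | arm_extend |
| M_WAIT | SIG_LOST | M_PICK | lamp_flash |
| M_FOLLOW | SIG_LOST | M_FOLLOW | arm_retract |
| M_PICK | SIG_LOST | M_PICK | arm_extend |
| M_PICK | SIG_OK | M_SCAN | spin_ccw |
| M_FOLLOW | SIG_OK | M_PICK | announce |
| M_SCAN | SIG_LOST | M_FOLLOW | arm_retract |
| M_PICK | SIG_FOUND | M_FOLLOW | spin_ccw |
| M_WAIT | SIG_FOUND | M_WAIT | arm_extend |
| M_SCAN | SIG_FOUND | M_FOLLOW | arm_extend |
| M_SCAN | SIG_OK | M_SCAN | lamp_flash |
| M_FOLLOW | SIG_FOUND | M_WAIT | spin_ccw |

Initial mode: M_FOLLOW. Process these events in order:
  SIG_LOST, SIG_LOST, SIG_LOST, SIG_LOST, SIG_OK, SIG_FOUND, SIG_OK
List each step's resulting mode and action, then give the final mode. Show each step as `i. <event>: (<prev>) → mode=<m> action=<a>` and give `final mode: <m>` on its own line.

final mode: M_PICK

1. SIG_LOST: (M_FOLLOW) → mode=M_FOLLOW action=arm_retract
2. SIG_LOST: (M_FOLLOW) → mode=M_FOLLOW action=arm_retract
3. SIG_LOST: (M_FOLLOW) → mode=M_FOLLOW action=arm_retract
4. SIG_LOST: (M_FOLLOW) → mode=M_FOLLOW action=arm_retract
5. SIG_OK: (M_FOLLOW) → mode=M_PICK action=announce
6. SIG_FOUND: (M_PICK) → mode=M_FOLLOW action=spin_ccw
7. SIG_OK: (M_FOLLOW) → mode=M_PICK action=announce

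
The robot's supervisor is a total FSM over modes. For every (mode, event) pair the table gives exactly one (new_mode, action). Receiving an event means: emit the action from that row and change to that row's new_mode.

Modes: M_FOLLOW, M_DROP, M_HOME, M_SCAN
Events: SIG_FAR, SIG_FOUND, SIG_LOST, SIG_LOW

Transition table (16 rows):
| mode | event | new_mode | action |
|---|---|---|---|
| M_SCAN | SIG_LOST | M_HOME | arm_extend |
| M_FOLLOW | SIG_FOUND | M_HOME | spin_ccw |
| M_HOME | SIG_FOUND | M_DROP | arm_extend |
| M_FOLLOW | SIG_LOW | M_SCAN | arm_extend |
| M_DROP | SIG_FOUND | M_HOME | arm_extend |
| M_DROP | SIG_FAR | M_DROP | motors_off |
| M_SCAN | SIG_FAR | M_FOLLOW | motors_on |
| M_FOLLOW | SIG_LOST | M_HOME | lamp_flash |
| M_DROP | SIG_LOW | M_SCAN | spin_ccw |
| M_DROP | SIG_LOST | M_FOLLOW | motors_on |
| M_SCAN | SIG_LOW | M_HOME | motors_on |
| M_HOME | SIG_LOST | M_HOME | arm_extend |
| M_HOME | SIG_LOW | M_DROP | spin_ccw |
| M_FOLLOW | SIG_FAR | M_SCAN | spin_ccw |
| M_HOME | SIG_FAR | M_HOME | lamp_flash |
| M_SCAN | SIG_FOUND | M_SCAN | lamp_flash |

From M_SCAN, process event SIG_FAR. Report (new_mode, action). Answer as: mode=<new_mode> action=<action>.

mode=M_FOLLOW action=motors_on

current mode = M_SCAN; filter table to that mode:
  (M_SCAN, SIG_LOST) → (M_HOME, arm_extend)
  (M_SCAN, SIG_FAR) → (M_FOLLOW, motors_on)  ← event matches
  (M_SCAN, SIG_LOW) → (M_HOME, motors_on)
  (M_SCAN, SIG_FOUND) → (M_SCAN, lamp_flash)
event = SIG_FAR selects (M_FOLLOW, motors_on)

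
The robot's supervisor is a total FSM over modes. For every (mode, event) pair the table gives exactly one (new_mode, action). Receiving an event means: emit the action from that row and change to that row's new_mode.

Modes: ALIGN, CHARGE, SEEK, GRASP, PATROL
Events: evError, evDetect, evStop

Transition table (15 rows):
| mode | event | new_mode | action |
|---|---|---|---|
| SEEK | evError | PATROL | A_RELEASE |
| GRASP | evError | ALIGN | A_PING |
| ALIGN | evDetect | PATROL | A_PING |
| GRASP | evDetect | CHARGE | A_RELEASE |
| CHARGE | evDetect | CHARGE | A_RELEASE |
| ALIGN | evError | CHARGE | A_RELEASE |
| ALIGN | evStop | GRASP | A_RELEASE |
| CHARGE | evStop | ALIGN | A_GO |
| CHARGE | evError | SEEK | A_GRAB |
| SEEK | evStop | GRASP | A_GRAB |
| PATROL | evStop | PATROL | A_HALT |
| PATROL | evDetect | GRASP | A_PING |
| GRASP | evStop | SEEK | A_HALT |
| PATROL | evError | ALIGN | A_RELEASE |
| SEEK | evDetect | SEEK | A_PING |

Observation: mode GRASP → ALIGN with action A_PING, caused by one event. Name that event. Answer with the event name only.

evError

try evError: (GRASP, evError) → (ALIGN, A_PING)  ← matches
try evDetect: (GRASP, evDetect) → (CHARGE, A_RELEASE)
try evStop: (GRASP, evStop) → (SEEK, A_HALT)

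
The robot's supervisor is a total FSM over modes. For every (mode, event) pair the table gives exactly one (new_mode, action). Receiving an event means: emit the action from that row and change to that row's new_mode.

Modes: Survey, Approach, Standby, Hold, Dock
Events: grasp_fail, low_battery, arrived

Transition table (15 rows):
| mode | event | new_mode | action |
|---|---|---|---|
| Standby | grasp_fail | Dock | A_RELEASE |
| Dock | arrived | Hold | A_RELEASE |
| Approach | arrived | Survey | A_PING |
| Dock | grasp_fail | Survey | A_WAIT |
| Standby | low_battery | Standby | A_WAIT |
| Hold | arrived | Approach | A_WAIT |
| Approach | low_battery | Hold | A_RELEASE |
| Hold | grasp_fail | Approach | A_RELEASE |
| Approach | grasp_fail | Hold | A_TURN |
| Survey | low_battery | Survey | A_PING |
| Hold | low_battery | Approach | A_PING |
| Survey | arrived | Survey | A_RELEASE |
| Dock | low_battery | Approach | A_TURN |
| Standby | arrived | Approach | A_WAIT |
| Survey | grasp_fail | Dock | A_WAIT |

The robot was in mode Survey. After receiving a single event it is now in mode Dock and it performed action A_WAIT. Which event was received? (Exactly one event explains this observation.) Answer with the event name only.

grasp_fail

try grasp_fail: (Survey, grasp_fail) → (Dock, A_WAIT)  ← matches
try low_battery: (Survey, low_battery) → (Survey, A_PING)
try arrived: (Survey, arrived) → (Survey, A_RELEASE)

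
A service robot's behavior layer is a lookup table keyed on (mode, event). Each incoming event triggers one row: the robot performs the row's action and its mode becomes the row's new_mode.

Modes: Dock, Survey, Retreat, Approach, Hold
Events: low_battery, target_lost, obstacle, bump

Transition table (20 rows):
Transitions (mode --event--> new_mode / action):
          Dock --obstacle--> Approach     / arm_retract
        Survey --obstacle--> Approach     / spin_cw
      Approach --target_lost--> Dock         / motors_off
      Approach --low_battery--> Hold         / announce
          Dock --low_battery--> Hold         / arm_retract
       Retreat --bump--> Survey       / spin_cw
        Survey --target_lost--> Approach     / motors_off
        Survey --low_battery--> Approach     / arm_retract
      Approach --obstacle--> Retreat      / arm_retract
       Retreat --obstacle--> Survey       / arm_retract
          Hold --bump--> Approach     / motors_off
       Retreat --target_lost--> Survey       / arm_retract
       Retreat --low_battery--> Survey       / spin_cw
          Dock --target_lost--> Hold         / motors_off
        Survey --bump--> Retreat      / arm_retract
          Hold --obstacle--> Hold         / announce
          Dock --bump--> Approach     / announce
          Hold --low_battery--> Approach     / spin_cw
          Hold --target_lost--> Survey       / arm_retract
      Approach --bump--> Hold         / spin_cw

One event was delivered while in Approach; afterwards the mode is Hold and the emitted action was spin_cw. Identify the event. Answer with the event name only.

bump

try low_battery: (Approach, low_battery) → (Hold, announce)
try target_lost: (Approach, target_lost) → (Dock, motors_off)
try obstacle: (Approach, obstacle) → (Retreat, arm_retract)
try bump: (Approach, bump) → (Hold, spin_cw)  ← matches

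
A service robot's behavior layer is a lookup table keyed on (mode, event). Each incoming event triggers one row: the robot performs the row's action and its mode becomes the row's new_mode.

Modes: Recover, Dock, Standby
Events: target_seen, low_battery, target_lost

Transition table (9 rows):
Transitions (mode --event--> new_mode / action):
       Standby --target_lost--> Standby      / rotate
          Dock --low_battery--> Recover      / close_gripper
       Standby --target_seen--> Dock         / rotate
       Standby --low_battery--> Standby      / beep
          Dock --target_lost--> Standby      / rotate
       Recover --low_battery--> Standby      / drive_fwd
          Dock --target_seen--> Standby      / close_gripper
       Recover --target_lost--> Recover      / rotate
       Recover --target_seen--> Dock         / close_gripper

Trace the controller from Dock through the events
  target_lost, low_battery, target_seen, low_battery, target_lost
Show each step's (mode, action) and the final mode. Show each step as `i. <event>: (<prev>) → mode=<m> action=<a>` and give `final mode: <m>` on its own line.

1. target_lost: (Dock) → mode=Standby action=rotate
2. low_battery: (Standby) → mode=Standby action=beep
3. target_seen: (Standby) → mode=Dock action=rotate
4. low_battery: (Dock) → mode=Recover action=close_gripper
5. target_lost: (Recover) → mode=Recover action=rotate

final mode: Recover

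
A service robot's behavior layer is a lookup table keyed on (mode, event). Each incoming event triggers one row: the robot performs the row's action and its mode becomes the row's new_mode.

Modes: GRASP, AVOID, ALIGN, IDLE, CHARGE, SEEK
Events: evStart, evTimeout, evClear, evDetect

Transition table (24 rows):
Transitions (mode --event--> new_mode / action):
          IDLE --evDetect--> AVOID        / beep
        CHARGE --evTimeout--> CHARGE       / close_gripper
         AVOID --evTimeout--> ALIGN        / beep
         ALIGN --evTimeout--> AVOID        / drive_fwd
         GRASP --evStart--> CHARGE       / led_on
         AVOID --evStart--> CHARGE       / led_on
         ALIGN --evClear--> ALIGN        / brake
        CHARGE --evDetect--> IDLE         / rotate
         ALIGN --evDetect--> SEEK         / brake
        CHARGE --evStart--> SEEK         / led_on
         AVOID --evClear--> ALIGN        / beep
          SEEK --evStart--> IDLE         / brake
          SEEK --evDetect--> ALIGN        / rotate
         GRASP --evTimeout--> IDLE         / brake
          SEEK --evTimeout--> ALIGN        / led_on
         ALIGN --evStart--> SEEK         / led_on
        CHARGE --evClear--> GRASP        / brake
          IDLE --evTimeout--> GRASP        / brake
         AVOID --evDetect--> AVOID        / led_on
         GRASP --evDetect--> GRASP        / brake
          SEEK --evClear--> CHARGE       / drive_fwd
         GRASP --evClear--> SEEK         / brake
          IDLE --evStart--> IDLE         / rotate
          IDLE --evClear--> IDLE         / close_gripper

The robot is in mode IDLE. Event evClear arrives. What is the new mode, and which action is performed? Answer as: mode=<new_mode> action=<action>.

mode=IDLE action=close_gripper

current mode = IDLE; filter table to that mode:
  (IDLE, evDetect) → (AVOID, beep)
  (IDLE, evTimeout) → (GRASP, brake)
  (IDLE, evStart) → (IDLE, rotate)
  (IDLE, evClear) → (IDLE, close_gripper)  ← event matches
event = evClear selects (IDLE, close_gripper)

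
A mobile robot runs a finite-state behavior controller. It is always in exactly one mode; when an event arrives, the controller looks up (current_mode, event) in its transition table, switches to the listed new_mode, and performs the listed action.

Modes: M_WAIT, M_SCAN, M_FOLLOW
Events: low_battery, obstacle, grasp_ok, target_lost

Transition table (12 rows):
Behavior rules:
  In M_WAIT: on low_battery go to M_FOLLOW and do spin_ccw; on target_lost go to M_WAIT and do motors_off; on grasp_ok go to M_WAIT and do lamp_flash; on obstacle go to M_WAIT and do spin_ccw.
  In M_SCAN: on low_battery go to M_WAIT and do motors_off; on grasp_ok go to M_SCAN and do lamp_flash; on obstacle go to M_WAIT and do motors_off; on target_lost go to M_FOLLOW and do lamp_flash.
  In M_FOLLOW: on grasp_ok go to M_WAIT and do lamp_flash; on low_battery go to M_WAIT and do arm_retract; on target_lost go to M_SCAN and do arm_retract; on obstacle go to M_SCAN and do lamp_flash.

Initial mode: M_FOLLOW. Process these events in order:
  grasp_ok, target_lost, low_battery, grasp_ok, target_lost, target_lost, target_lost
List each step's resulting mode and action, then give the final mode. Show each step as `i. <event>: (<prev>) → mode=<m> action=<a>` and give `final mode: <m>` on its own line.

1. grasp_ok: (M_FOLLOW) → mode=M_WAIT action=lamp_flash
2. target_lost: (M_WAIT) → mode=M_WAIT action=motors_off
3. low_battery: (M_WAIT) → mode=M_FOLLOW action=spin_ccw
4. grasp_ok: (M_FOLLOW) → mode=M_WAIT action=lamp_flash
5. target_lost: (M_WAIT) → mode=M_WAIT action=motors_off
6. target_lost: (M_WAIT) → mode=M_WAIT action=motors_off
7. target_lost: (M_WAIT) → mode=M_WAIT action=motors_off

final mode: M_WAIT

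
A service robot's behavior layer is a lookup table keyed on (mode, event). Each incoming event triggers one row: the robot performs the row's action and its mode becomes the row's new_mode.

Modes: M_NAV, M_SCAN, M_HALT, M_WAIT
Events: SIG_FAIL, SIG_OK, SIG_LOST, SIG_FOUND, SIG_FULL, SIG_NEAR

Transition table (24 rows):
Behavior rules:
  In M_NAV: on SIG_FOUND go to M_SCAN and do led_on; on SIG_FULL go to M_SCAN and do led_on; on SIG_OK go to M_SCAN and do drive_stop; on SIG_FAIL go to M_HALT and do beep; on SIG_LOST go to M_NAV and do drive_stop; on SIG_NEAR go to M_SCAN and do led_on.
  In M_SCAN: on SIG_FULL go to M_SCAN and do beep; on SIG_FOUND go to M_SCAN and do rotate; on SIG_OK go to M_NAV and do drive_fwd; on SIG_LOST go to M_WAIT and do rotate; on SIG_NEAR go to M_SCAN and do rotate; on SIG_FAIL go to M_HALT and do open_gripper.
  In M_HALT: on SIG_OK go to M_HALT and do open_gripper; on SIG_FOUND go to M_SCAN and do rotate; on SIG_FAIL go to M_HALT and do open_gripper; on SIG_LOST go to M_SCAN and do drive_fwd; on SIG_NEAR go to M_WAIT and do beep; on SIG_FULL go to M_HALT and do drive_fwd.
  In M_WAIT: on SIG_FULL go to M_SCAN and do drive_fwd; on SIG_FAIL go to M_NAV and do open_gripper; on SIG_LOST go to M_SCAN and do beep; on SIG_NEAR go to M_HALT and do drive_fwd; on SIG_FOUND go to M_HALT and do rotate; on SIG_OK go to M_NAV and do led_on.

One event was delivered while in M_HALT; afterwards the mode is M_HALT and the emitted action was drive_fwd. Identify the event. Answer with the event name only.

SIG_FULL

try SIG_FAIL: (M_HALT, SIG_FAIL) → (M_HALT, open_gripper)
try SIG_OK: (M_HALT, SIG_OK) → (M_HALT, open_gripper)
try SIG_LOST: (M_HALT, SIG_LOST) → (M_SCAN, drive_fwd)
try SIG_FOUND: (M_HALT, SIG_FOUND) → (M_SCAN, rotate)
try SIG_FULL: (M_HALT, SIG_FULL) → (M_HALT, drive_fwd)  ← matches
try SIG_NEAR: (M_HALT, SIG_NEAR) → (M_WAIT, beep)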